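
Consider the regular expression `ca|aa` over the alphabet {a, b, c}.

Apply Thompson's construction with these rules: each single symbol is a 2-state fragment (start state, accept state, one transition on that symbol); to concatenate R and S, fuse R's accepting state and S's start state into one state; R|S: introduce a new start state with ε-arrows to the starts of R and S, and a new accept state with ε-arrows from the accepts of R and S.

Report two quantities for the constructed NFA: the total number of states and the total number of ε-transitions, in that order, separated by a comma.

8, 4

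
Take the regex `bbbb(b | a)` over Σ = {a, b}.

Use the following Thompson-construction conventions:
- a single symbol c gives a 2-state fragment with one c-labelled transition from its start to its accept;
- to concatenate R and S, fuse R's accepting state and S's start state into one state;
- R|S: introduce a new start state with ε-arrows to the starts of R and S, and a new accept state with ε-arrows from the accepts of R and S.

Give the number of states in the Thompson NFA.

10

Bottom-up over the parse tree:
Each of the 6 symbol leaves contributes a 2-state fragment.
  b | a — 6 states
  bbbb(b | a) — 10 states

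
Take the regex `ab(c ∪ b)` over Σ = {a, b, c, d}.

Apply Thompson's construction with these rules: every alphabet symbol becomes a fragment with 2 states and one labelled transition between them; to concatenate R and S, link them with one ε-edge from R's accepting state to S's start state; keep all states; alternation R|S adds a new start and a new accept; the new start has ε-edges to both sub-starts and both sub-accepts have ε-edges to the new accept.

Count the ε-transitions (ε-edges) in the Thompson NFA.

Bottom-up over the parse tree:
Each of the 4 symbol leaves contributes 0 ε-transitions.
  c ∪ b — 4 ε-transitions
  ab(c ∪ b) — 6 ε-transitions

6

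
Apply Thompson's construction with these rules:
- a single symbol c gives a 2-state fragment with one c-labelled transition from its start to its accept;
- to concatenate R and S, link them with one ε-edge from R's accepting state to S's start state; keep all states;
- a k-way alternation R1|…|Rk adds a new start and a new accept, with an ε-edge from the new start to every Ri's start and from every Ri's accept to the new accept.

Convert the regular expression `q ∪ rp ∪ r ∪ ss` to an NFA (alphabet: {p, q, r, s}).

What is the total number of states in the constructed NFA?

14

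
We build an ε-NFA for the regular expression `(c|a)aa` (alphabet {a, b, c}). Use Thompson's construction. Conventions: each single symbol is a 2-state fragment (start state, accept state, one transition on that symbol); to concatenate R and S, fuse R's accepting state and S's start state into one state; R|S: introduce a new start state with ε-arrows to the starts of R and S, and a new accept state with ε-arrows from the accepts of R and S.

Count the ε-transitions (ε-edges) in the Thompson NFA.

4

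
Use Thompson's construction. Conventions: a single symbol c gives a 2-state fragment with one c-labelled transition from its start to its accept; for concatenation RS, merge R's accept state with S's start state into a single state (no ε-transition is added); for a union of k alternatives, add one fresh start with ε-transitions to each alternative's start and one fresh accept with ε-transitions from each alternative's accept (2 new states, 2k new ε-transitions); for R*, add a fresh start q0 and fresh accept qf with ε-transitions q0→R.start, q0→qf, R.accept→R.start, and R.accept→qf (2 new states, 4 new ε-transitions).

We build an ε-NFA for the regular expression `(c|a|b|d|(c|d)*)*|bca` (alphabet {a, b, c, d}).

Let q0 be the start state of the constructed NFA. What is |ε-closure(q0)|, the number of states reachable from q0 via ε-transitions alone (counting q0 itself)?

Let C(F) = |ε-closure(F.start)| within fragment F, and note whether F accepts ε. Symbol fragments have C = 1 and do not accept ε. Then:
  c|d → new start ε-reaches every alternative's start; none of them accept ε, so the new accept is not reached: C = 1 + 1 + 1 = 3
  (c|d)* → C = 1 (new start) + 3 (body) + 1 (new accept) = 5
  c|a|b|d|(c|d)* → new start ε-reaches every alternative's start; at least one alternative accepts ε, so the union's new accept is reached too: C = 1 + 1 + 1 + 1 + 1 + 5 + 1 = 11
  (c|a|b|d|(c|d)*)* → new start has ε-edges to the inner start and to the new accept, so C = 2 + 11 = 13
  bca → C equals the left operand's closure size = 1 (its accept is not ε-reachable, so the closure stops there)
  (c|a|b|d|(c|d)*)*|bca → C = 1 (new start) + (13 + 1) + 1 (new accept, since some branch ε-reaches its own accept) = 16

16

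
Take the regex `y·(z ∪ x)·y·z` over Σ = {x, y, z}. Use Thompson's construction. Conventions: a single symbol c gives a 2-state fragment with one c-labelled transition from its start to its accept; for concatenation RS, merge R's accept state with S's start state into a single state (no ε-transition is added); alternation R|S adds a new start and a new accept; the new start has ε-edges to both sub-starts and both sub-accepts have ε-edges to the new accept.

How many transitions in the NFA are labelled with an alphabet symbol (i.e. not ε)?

Bottom-up over the parse tree:
Each of the 5 symbol leaves contributes exactly 1 symbol transition.
  z ∪ x → 2 symbol transitions
  y·(z ∪ x)·y·z → 5 symbol transitions

5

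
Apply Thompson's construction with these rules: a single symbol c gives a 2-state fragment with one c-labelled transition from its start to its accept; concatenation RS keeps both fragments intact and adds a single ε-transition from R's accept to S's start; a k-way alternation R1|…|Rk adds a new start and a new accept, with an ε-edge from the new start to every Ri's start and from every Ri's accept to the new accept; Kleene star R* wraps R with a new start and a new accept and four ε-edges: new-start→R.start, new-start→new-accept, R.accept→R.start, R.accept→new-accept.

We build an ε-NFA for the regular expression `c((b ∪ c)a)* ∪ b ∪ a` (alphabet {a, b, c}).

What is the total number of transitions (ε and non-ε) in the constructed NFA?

Bottom-up over the parse tree:
Each of the 6 symbol leaves contributes 1 transition (1 symbol, 0 ε).
  b ∪ c = 6 transitions (2 symbol, 4 ε)
  (b ∪ c)a = 8 transitions (3 symbol, 5 ε)
  ((b ∪ c)a)* = 12 transitions (3 symbol, 9 ε)
  c((b ∪ c)a)* = 14 transitions (4 symbol, 10 ε)
  c((b ∪ c)a)* ∪ b ∪ a = 22 transitions (6 symbol, 16 ε)

22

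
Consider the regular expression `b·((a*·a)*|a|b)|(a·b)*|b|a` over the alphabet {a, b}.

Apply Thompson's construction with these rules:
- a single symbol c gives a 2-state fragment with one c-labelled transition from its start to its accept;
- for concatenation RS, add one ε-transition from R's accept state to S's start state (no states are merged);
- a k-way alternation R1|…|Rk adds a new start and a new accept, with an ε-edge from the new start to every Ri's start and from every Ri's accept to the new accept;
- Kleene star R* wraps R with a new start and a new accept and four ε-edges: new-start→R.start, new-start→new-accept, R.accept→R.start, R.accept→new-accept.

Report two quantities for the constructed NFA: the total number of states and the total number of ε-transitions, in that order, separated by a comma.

Recursing over subexpressions:
Each of the 9 symbol leaves contributes 2 states and 0 ε-transitions.
  a* = 4 states, 4 ε-transitions
  a*·a = 6 states, 5 ε-transitions
  (a*·a)* = 8 states, 9 ε-transitions
  (a*·a)*|a|b = 14 states, 15 ε-transitions
  b·((a*·a)*|a|b) = 16 states, 16 ε-transitions
  a·b = 4 states, 1 ε-transition
  (a·b)* = 6 states, 5 ε-transitions
  b·((a*·a)*|a|b)|(a·b)*|b|a = 28 states, 29 ε-transitions

28, 29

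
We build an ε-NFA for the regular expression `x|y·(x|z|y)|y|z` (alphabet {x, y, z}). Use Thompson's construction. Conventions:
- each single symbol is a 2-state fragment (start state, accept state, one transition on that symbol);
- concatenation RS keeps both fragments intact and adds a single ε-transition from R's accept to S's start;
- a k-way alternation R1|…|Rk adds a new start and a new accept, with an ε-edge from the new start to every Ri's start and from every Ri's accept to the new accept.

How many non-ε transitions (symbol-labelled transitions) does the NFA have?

7

Recursing over subexpressions:
Each of the 7 symbol leaves contributes exactly 1 symbol transition.
  x|z|y → 3 symbol transitions
  y·(x|z|y) → 4 symbol transitions
  x|y·(x|z|y)|y|z → 7 symbol transitions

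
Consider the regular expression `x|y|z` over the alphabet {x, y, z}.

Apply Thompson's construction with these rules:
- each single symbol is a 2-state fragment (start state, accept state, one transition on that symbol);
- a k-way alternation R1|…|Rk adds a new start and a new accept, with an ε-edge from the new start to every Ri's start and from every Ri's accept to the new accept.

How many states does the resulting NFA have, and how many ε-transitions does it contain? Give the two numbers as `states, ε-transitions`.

8, 6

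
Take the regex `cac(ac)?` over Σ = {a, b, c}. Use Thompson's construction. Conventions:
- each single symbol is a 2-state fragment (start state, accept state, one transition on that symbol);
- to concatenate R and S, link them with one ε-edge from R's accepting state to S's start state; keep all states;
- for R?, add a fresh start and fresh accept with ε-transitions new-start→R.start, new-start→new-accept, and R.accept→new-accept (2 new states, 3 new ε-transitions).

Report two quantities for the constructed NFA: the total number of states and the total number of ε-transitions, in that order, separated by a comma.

Building bottom-up:
Each of the 5 symbol leaves contributes 2 states and 0 ε-transitions.
  ac : 4 states, 1 ε-transition
  (ac)? : 6 states, 4 ε-transitions
  cac(ac)? : 12 states, 7 ε-transitions

12, 7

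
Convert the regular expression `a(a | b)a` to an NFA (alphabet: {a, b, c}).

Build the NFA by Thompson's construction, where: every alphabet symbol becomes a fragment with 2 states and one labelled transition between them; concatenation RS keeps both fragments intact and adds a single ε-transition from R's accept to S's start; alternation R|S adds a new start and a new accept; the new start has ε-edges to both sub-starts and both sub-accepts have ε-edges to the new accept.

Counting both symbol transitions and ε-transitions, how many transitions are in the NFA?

Building bottom-up:
Each of the 4 symbol leaves contributes 1 transition (1 symbol, 0 ε).
  a | b : 6 transitions (2 symbol, 4 ε)
  a(a | b)a : 10 transitions (4 symbol, 6 ε)

10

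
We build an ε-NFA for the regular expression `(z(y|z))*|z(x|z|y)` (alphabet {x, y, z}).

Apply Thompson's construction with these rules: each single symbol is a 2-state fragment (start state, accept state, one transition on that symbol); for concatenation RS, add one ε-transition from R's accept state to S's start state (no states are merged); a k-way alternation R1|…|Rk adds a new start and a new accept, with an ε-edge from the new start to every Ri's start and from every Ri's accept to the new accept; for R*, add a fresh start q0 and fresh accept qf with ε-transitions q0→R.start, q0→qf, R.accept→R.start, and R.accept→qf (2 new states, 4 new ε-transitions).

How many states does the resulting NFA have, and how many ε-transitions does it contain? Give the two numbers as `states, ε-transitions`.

22, 20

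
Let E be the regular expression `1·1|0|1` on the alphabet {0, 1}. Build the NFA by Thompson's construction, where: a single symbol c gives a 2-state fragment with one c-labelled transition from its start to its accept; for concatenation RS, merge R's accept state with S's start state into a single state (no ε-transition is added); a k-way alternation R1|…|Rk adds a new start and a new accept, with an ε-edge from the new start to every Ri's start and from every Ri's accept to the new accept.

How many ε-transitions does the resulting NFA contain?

Per subexpression:
Each of the 4 symbol leaves contributes 0 ε-transitions.
  1·1 — 0 ε-transitions
  1·1|0|1 — 6 ε-transitions

6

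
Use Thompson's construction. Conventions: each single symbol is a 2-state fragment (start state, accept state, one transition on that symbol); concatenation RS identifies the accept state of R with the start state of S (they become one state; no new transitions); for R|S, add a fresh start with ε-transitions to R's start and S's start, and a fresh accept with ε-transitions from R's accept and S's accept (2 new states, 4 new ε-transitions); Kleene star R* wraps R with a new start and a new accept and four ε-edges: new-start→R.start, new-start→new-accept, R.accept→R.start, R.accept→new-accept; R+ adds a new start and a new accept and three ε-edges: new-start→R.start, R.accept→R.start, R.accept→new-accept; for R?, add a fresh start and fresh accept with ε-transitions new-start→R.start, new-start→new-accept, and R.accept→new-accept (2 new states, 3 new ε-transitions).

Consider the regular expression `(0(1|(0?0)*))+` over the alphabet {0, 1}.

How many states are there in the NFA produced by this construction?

Building bottom-up:
Each of the 4 symbol leaves contributes a 2-state fragment.
  0? : 4 states
  0?0 : 5 states
  (0?0)* : 7 states
  1|(0?0)* : 11 states
  0(1|(0?0)*) : 12 states
  (0(1|(0?0)*))+ : 14 states

14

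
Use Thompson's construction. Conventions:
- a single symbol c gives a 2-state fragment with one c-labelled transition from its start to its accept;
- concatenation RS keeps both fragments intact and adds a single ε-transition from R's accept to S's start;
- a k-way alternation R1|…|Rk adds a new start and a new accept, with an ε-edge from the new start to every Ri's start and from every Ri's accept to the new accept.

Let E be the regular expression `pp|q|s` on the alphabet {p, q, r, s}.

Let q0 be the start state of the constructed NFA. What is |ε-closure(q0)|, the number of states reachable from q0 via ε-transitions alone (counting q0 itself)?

Compute the ε-closure size of each fragment's start state recursively; a symbol fragment's start has no outgoing ε-edge, so its closure is just itself (size 1).
  pp → C equals the left operand's closure size = 1 (its accept is not ε-reachable, so the closure stops there)
  pp|q|s → new start ε-reaches every alternative's start; none of them accept ε, so the new accept is not reached: C = 1 + 1 + 1 + 1 = 4

4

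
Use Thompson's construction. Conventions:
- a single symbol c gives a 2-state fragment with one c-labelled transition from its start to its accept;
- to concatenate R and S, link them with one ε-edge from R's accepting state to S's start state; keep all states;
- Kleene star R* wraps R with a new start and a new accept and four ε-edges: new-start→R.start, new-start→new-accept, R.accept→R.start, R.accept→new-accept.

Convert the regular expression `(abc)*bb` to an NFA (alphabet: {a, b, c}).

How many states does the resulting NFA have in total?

Building bottom-up:
Each of the 5 symbol leaves contributes a 2-state fragment.
  abc : 6 states
  (abc)* : 8 states
  (abc)*bb : 12 states

12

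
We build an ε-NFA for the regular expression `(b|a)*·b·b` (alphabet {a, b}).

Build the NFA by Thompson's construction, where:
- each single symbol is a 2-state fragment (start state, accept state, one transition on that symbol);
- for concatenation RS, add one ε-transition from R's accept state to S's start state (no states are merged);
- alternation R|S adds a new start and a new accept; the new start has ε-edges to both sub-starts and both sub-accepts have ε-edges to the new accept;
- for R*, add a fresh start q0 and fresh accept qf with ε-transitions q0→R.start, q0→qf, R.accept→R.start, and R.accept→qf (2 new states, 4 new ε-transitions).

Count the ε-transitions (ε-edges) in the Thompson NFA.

10

By structural recursion:
Each of the 4 symbol leaves contributes 0 ε-transitions.
  b|a → 4 ε-transitions
  (b|a)* → 8 ε-transitions
  (b|a)*·b·b → 10 ε-transitions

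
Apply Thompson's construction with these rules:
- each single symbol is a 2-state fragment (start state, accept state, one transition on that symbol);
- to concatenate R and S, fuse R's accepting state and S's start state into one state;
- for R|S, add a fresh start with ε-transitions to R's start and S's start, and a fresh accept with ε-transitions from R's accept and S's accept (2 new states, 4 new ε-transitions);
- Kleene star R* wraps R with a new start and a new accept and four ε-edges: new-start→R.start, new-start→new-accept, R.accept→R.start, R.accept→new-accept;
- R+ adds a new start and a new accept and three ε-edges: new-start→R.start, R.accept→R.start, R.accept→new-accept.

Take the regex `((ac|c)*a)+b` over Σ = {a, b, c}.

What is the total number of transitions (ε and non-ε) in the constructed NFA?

16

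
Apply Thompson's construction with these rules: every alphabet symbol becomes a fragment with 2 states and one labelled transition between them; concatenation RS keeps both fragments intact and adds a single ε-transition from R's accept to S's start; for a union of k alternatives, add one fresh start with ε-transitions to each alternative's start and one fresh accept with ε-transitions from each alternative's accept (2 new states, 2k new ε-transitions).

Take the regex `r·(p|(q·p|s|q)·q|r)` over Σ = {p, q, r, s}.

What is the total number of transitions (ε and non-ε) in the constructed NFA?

23

Building bottom-up:
Each of the 8 symbol leaves contributes 1 transition (1 symbol, 0 ε).
  q·p : 3 transitions (2 symbol, 1 ε)
  q·p|s|q : 11 transitions (4 symbol, 7 ε)
  (q·p|s|q)·q : 13 transitions (5 symbol, 8 ε)
  p|(q·p|s|q)·q|r : 21 transitions (7 symbol, 14 ε)
  r·(p|(q·p|s|q)·q|r) : 23 transitions (8 symbol, 15 ε)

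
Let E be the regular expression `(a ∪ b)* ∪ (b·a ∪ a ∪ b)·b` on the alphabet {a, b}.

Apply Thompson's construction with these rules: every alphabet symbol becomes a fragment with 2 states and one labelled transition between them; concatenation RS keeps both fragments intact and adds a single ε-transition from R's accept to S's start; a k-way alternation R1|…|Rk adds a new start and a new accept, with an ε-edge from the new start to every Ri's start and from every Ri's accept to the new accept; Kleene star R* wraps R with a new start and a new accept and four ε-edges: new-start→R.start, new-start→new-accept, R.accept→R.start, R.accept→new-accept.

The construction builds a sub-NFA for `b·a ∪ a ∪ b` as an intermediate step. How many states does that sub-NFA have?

Fragment for `b·a ∪ a ∪ b`:
Each of the 4 symbol leaves contributes a 2-state fragment.
  b·a : 4 states
  b·a ∪ a ∪ b : 10 states

10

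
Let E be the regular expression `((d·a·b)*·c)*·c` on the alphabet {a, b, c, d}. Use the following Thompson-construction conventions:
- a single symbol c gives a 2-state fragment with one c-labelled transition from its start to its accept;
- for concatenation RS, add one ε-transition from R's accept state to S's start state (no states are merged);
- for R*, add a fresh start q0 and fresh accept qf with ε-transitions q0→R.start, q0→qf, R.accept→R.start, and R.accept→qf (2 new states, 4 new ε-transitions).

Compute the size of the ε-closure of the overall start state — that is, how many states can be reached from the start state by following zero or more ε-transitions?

7

Compute the ε-closure size of each fragment's start state recursively; a symbol fragment's start has no outgoing ε-edge, so its closure is just itself (size 1).
  d·a·b : same as the first factor's closure: C = 1
  (d·a·b)* : C = 1 (new start) + 1 (body) + 1 (new accept) = 3
  (d·a·b)*·c : the left operand accepts ε, so the closure extends into the next operand (via the concat ε-link); C = 3 + 1 = 4
  ((d·a·b)*·c)* : C = 1 (new start) + 4 (body) + 1 (new accept) = 6
  ((d·a·b)*·c)*·c : C = 6 + 1 = 7 (closure spills across the concat boundary because the left factor accepts ε)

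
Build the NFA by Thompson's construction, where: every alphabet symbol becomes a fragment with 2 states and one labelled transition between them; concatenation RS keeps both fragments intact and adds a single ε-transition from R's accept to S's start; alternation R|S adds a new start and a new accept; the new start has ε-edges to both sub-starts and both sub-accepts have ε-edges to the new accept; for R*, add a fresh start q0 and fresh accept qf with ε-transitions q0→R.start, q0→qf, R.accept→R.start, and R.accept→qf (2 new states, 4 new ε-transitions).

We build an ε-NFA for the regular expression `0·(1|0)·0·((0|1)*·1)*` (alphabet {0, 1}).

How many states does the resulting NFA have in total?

By structural recursion:
Each of the 7 symbol leaves contributes a 2-state fragment.
  1|0 : 6 states
  0|1 : 6 states
  (0|1)* : 8 states
  (0|1)*·1 : 10 states
  ((0|1)*·1)* : 12 states
  0·(1|0)·0·((0|1)*·1)* : 22 states

22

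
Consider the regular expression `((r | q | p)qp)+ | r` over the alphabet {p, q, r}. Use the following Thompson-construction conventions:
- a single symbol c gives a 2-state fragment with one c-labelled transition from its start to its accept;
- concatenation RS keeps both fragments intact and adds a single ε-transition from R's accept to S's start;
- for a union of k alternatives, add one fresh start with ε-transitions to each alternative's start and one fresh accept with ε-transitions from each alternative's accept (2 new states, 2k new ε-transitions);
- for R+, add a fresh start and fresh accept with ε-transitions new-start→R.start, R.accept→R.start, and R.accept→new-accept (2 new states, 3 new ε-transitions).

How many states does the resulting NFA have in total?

Recursing over subexpressions:
Each of the 6 symbol leaves contributes a 2-state fragment.
  r | q | p = 8 states
  (r | q | p)qp = 12 states
  ((r | q | p)qp)+ = 14 states
  ((r | q | p)qp)+ | r = 18 states

18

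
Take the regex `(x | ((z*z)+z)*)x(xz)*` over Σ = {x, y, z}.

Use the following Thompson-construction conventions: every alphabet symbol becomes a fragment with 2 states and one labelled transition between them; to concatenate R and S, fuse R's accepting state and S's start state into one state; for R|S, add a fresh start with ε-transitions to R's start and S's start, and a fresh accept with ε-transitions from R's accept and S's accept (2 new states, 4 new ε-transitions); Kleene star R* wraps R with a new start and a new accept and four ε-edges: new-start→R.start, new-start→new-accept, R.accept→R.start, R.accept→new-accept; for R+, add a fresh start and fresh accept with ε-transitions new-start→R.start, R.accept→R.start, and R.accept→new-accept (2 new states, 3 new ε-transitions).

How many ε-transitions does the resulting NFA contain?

Bottom-up over the parse tree:
Each of the 7 symbol leaves contributes 0 ε-transitions.
  z* → 4 ε-transitions
  z*z → 4 ε-transitions
  (z*z)+ → 7 ε-transitions
  (z*z)+z → 7 ε-transitions
  ((z*z)+z)* → 11 ε-transitions
  x | ((z*z)+z)* → 15 ε-transitions
  xz → 0 ε-transitions
  (xz)* → 4 ε-transitions
  (x | ((z*z)+z)*)x(xz)* → 19 ε-transitions

19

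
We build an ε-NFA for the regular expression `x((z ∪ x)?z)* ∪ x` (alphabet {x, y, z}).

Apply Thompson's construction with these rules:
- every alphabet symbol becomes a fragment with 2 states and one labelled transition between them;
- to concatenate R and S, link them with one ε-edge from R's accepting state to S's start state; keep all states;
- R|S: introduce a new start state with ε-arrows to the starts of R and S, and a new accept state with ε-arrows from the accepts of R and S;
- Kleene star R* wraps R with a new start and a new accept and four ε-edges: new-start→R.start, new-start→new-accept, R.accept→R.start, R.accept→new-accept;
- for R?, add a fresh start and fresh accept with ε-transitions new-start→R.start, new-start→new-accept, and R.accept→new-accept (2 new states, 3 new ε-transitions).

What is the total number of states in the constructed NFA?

Building bottom-up:
Each of the 5 symbol leaves contributes a 2-state fragment.
  z ∪ x — 6 states
  (z ∪ x)? — 8 states
  (z ∪ x)?z — 10 states
  ((z ∪ x)?z)* — 12 states
  x((z ∪ x)?z)* — 14 states
  x((z ∪ x)?z)* ∪ x — 18 states

18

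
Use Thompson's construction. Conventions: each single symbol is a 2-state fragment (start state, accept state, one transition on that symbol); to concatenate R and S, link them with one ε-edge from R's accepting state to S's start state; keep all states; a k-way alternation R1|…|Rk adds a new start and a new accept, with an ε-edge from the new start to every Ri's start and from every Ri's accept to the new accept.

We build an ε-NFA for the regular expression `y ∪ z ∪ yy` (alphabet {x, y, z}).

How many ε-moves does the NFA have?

Recursing over subexpressions:
Each of the 4 symbol leaves contributes 0 ε-transitions.
  yy — 1 ε-transition
  y ∪ z ∪ yy — 7 ε-transitions

7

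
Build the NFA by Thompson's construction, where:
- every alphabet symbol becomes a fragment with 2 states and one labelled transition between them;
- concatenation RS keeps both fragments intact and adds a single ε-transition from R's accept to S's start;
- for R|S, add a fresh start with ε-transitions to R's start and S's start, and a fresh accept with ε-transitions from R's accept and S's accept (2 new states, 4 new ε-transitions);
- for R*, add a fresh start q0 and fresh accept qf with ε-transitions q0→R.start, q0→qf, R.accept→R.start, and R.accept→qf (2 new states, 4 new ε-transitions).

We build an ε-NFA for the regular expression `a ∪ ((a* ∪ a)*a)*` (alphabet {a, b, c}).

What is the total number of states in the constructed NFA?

18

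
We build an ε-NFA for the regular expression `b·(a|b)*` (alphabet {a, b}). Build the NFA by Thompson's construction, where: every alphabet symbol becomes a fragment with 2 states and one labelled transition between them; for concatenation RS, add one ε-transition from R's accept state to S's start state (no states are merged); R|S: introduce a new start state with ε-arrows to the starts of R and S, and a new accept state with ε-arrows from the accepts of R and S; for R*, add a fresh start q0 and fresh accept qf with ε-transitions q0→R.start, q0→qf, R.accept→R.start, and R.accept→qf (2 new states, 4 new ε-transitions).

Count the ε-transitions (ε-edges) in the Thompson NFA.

9

Bottom-up over the parse tree:
Each of the 3 symbol leaves contributes 0 ε-transitions.
  a|b : 4 ε-transitions
  (a|b)* : 8 ε-transitions
  b·(a|b)* : 9 ε-transitions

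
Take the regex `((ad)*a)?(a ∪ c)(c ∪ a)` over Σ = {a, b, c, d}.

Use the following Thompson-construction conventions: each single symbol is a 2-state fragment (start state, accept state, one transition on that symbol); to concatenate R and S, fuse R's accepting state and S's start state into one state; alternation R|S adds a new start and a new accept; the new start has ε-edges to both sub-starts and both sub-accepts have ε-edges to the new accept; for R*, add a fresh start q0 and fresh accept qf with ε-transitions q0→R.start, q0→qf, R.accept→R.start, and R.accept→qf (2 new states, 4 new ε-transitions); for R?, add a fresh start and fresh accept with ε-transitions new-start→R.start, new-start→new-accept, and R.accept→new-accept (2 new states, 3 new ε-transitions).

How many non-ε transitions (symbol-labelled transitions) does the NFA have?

7

Building bottom-up:
Each of the 7 symbol leaves contributes exactly 1 symbol transition.
  ad → 2 symbol transitions
  (ad)* → 2 symbol transitions
  (ad)*a → 3 symbol transitions
  ((ad)*a)? → 3 symbol transitions
  a ∪ c → 2 symbol transitions
  c ∪ a → 2 symbol transitions
  ((ad)*a)?(a ∪ c)(c ∪ a) → 7 symbol transitions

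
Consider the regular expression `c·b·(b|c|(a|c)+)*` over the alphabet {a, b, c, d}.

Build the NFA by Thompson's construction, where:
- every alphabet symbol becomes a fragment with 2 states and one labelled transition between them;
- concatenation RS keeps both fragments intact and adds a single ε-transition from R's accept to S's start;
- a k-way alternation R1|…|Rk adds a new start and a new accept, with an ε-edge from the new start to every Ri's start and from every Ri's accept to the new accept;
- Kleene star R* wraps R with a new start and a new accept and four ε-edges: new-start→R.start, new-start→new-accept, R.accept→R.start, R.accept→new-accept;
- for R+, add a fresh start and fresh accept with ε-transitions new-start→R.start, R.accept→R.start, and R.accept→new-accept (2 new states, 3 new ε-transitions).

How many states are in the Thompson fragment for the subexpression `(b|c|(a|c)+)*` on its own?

16

Fragment for `(b|c|(a|c)+)*`:
Each of the 4 symbol leaves contributes a 2-state fragment.
  a|c → 6 states
  (a|c)+ → 8 states
  b|c|(a|c)+ → 14 states
  (b|c|(a|c)+)* → 16 states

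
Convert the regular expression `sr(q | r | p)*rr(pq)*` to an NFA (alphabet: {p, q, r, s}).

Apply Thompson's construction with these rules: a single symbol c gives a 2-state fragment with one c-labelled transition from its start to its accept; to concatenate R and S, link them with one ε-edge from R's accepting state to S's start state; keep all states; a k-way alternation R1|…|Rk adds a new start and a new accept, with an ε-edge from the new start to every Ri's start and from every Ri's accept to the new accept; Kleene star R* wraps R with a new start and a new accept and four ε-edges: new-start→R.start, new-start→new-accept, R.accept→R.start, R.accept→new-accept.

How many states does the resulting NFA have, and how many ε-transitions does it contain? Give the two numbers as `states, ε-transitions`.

Recursing over subexpressions:
Each of the 9 symbol leaves contributes 2 states and 0 ε-transitions.
  q | r | p — 8 states, 6 ε-transitions
  (q | r | p)* — 10 states, 10 ε-transitions
  pq — 4 states, 1 ε-transition
  (pq)* — 6 states, 5 ε-transitions
  sr(q | r | p)*rr(pq)* — 24 states, 20 ε-transitions

24, 20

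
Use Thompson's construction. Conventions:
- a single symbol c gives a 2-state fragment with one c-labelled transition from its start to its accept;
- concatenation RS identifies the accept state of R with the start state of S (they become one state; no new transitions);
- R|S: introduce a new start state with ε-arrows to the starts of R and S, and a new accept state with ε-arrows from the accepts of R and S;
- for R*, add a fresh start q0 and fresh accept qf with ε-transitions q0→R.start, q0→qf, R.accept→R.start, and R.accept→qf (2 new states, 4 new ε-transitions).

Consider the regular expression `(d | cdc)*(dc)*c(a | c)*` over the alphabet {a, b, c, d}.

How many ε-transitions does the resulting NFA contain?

Building bottom-up:
Each of the 9 symbol leaves contributes 0 ε-transitions.
  cdc = 0 ε-transitions
  d | cdc = 4 ε-transitions
  (d | cdc)* = 8 ε-transitions
  dc = 0 ε-transitions
  (dc)* = 4 ε-transitions
  a | c = 4 ε-transitions
  (a | c)* = 8 ε-transitions
  (d | cdc)*(dc)*c(a | c)* = 20 ε-transitions

20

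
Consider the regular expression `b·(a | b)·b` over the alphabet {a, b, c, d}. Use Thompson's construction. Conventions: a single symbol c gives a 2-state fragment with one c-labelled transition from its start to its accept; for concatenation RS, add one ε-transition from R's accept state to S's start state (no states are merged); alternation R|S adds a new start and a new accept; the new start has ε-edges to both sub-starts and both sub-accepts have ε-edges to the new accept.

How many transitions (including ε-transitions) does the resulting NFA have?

Per subexpression:
Each of the 4 symbol leaves contributes 1 transition (1 symbol, 0 ε).
  a | b = 6 transitions (2 symbol, 4 ε)
  b·(a | b)·b = 10 transitions (4 symbol, 6 ε)

10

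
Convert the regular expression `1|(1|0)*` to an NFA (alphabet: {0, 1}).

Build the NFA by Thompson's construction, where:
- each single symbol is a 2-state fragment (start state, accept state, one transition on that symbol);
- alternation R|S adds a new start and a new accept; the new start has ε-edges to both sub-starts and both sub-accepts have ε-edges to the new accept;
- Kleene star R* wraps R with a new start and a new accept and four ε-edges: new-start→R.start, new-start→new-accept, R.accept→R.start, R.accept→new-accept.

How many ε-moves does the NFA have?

Recursing over subexpressions:
Each of the 3 symbol leaves contributes 0 ε-transitions.
  1|0 : 4 ε-transitions
  (1|0)* : 8 ε-transitions
  1|(1|0)* : 12 ε-transitions

12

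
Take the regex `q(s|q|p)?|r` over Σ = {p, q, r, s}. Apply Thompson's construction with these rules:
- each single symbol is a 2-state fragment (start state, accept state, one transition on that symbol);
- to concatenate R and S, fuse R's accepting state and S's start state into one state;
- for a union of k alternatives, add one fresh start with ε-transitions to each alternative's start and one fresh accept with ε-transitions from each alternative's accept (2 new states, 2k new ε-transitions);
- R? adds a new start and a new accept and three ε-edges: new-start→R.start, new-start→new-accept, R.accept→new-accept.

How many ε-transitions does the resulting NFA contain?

Bottom-up over the parse tree:
Each of the 5 symbol leaves contributes 0 ε-transitions.
  s|q|p → 6 ε-transitions
  (s|q|p)? → 9 ε-transitions
  q(s|q|p)? → 9 ε-transitions
  q(s|q|p)?|r → 13 ε-transitions

13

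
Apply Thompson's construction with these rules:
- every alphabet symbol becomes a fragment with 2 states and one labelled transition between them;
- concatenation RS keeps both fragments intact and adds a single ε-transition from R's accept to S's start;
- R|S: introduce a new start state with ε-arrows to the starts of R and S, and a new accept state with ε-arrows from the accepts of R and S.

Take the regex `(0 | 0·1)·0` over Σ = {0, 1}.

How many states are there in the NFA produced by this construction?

Per subexpression:
Each of the 4 symbol leaves contributes a 2-state fragment.
  0·1 — 4 states
  0 | 0·1 — 8 states
  (0 | 0·1)·0 — 10 states

10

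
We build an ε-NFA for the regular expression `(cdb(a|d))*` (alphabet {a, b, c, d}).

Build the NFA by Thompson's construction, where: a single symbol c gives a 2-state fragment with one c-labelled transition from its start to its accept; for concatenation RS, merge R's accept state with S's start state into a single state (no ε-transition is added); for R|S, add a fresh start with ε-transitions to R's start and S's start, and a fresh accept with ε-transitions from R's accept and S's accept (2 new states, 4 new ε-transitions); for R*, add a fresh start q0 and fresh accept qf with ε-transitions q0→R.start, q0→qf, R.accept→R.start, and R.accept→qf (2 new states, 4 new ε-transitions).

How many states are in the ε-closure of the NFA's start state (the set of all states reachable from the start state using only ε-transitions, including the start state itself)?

Let C(F) = |ε-closure(F.start)| within fragment F, and note whether F accepts ε. Symbol fragments have C = 1 and do not accept ε. Then:
  a|d : new start ε-reaches every alternative's start; none of them accept ε, so the new accept is not reached: C = 1 + 1 + 1 = 3
  cdb(a|d) : C equals the left operand's closure size = 1 (its accept is not ε-reachable, so the closure stops there)
  (cdb(a|d))* : the star's fresh start ε-reaches both the body's start and the fresh accept: C = 2 + 1 = 3

3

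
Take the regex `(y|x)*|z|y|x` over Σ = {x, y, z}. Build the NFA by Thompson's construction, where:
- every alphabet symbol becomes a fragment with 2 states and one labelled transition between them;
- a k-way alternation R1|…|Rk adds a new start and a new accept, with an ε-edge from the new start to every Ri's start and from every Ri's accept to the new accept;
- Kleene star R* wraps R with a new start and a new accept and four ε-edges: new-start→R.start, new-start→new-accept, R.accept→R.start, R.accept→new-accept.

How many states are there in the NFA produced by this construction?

Building bottom-up:
Each of the 5 symbol leaves contributes a 2-state fragment.
  y|x : 6 states
  (y|x)* : 8 states
  (y|x)*|z|y|x : 16 states

16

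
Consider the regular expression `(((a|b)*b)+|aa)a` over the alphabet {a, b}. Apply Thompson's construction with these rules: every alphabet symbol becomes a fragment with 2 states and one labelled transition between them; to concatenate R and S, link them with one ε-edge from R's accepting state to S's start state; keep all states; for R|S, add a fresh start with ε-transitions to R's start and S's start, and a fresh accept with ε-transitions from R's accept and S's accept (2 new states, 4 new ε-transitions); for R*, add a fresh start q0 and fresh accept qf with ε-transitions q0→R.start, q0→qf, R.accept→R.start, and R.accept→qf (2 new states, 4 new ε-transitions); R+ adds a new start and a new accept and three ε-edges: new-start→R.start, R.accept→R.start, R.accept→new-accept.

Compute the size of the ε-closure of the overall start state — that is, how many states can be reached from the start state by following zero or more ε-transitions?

9

Let C(F) = |ε-closure(F.start)| within fragment F, and note whether F accepts ε. Symbol fragments have C = 1 and do not accept ε. Then:
  a|b : new start ε-reaches every alternative's start; none of them accept ε, so the new accept is not reached: |closure| = 1 + 1 + 1 = 3
  (a|b)* : the star's fresh start ε-reaches both the body's start and the fresh accept: |closure| = 2 + 3 = 5
  (a|b)*b : |closure| = 5 + 1 = 6 (closure spills across the concat boundary because the left factor accepts ε)
  ((a|b)*b)+ : new start ε-reaches only the body's start; the new accept needs a symbol first: |closure| = 1 + 6 = 7
  aa : |closure| equals the left operand's closure size = 1 (its accept is not ε-reachable, so the closure stops there)
  ((a|b)*b)+|aa : new start ε-reaches every alternative's start; none of them accept ε, so the new accept is not reached: |closure| = 1 + 7 + 1 = 9
  (((a|b)*b)+|aa)a : |closure| equals the left operand's closure size = 9 (its accept is not ε-reachable, so the closure stops there)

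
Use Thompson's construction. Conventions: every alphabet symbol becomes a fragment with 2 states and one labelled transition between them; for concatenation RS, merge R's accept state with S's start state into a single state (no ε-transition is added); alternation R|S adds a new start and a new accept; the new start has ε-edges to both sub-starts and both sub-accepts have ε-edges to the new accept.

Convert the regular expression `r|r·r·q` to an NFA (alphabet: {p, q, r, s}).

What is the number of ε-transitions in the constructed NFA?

Building bottom-up:
Each of the 4 symbol leaves contributes 0 ε-transitions.
  r·r·q → 0 ε-transitions
  r|r·r·q → 4 ε-transitions

4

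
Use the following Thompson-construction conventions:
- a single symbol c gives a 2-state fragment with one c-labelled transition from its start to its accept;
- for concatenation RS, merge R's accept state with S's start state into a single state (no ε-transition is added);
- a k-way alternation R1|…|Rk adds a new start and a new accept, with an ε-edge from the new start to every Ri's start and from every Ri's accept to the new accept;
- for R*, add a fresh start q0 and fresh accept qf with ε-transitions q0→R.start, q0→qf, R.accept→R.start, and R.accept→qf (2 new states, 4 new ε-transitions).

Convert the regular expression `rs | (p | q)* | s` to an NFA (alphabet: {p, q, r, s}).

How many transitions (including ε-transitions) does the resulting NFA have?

19

Bottom-up over the parse tree:
Each of the 5 symbol leaves contributes 1 transition (1 symbol, 0 ε).
  rs : 2 transitions (2 symbol, 0 ε)
  p | q : 6 transitions (2 symbol, 4 ε)
  (p | q)* : 10 transitions (2 symbol, 8 ε)
  rs | (p | q)* | s : 19 transitions (5 symbol, 14 ε)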